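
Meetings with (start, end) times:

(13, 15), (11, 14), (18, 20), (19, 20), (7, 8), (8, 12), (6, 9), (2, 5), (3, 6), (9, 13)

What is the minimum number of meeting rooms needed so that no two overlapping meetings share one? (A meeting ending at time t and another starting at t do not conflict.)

3

Events (time:±→running): 2:+→1 3:+→2 5:-→1 6:-→0 6:+→1 7:+→2 8:-→1 8:+→2 9:-→1 9:+→2 11:+→3 … peak 3.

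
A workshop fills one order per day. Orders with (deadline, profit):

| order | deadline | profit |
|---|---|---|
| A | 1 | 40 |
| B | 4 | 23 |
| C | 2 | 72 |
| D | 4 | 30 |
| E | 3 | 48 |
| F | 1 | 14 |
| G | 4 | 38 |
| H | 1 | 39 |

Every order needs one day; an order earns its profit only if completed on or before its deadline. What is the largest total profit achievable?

198

Take jobs in profit order; each goes to the latest open slot no later than its deadline.
Profit order: C=72 E=48 A=40 H=39 G=38 D=30 B=23 F=14
Assign: C→slot 2, E→slot 3, A→slot 1, H skipped, G→slot 4, D skipped, B skipped, F skipped.
Slots: [1:A] [2:C] [3:E] [4:G]
Profit = 40 + 72 + 48 + 38 = 198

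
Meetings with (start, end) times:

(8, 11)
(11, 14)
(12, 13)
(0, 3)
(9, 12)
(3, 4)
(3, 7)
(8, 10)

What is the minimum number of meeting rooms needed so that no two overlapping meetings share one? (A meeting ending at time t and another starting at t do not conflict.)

The answer is the maximum number of intervals overlapping at any instant.
Events (time:±→running): 0:+→1 3:-→0 3:+→1 3:+→2 4:-→1 7:-→0 8:+→1 8:+→2 9:+→3 … peak 3.

3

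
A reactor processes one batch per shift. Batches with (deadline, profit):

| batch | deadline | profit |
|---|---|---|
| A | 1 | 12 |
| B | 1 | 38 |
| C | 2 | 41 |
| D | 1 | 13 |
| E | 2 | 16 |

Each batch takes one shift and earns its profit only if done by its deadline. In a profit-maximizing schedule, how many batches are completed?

Take jobs in profit order; each goes to the latest open slot no later than its deadline.
Profit order: C=41 B=38 E=16 D=13 A=12
Assign: C→slot 2, B→slot 1, E skipped, D skipped, A skipped.
Slots: [1:B] [2:C]
2 of 5 scheduled.

2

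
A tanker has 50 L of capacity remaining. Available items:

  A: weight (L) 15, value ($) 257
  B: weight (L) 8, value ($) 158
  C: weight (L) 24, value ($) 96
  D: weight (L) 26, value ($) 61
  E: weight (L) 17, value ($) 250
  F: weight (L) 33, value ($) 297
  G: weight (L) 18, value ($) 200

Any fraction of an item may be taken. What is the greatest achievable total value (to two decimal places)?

Order: B (158/8=19.75) > A (257/15=17.13) > E (250/17=14.71) > G (200/18=11.11) > F (297/33=9.00) > C (96/24=4.00) > D (61/26=2.35)
Fill: take B (8 @ 158) → take A (15 @ 257) → take E (17 @ 250) → take 10/18 of G → 111.11; 50/50 used.
Total value = 776.11

776.11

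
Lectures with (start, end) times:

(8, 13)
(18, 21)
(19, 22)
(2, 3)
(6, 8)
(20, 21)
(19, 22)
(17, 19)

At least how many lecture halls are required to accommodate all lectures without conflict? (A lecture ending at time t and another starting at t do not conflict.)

Events (time:±→running): 2:+→1 3:-→0 6:+→1 8:-→0 8:+→1 13:-→0 17:+→1 18:+→2 19:-→1 19:+→2 19:+→3 20:+→4 … peak 4.

4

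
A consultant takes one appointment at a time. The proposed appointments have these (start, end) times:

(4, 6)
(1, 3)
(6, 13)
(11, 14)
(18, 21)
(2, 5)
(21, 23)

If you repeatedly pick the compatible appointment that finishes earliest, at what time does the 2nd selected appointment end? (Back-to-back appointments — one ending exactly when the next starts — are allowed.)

Order by finish time; keep every interval that doesn't clash with the previous kept one.
By end time: (1,3), (2,5), (4,6), (6,13), (11,14), (18,21), (21,23).
Pick (1,3); next start ≥ 3 → (4,6); next start ≥ 6 → (6,13); next start ≥ 13 → (18,21); next start ≥ 21 → (21,23).
Selected: (1,3) (4,6) (6,13) (18,21) (21,23)

6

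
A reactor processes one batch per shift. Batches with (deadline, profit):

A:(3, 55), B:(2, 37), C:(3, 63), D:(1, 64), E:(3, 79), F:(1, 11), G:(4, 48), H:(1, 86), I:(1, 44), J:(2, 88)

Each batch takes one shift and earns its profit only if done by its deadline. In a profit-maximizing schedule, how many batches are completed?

By profit: J(d2,88), H(d1,86), E(d3,79), D(d1,64), C(d3,63), A(d3,55), G(d4,48), I(d1,44), B(d2,37), F(d1,11)
J→slot 2; H→slot 1; E→slot 3; D skipped; C skipped; A skipped; G→slot 4; I skipped; B skipped; F skipped.
4 of 10 scheduled.

4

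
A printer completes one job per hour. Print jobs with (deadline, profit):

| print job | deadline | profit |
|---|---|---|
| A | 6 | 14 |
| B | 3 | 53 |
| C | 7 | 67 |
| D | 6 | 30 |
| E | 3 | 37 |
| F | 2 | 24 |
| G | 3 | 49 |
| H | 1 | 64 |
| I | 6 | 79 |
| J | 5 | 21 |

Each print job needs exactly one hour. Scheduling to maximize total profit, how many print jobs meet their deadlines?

Take jobs in profit order; each goes to the latest open slot no later than its deadline.
By profit: I(d6,79), C(d7,67), H(d1,64), B(d3,53), G(d3,49), E(d3,37), D(d6,30), F(d2,24), J(d5,21), A(d6,14)
I→slot 6; C→slot 7; H→slot 1; B→slot 3; G→slot 2; E skipped; D→slot 5; F skipped; J→slot 4; A skipped.
7 of 10 scheduled.

7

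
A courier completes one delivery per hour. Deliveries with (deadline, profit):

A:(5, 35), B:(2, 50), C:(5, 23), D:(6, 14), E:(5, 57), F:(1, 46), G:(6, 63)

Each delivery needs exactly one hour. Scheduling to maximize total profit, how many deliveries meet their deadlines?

6

Take jobs in profit order; each goes to the latest open slot no later than its deadline.
By profit: G(d6,63), E(d5,57), B(d2,50), F(d1,46), A(d5,35), C(d5,23), D(d6,14)
G→slot 6; E→slot 5; B→slot 2; F→slot 1; A→slot 4; C→slot 3; D skipped.
6 of 7 scheduled.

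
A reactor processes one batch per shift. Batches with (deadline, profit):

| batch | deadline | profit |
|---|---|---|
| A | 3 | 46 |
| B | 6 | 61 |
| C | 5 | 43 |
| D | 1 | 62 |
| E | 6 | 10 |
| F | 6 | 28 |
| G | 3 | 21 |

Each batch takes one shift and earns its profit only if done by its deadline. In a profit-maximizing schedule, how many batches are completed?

6

Profit order: D=62 B=61 A=46 C=43 F=28 G=21 E=10
Assign: D→slot 1, B→slot 6, A→slot 3, C→slot 5, F→slot 4, G→slot 2, E skipped.
Slots: [1:D] [2:G] [3:A] [4:F] [5:C] [6:B]
6 of 7 scheduled.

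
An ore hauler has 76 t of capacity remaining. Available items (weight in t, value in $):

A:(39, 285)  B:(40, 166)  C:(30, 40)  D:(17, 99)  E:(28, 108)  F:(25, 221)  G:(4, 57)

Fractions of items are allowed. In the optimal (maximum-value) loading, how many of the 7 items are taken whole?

Order: G (57/4=14.25) > F (221/25=8.84) > A (285/39=7.31) > D (99/17=5.82) > B (166/40=4.15) > E (108/28=3.86) > C (40/30=1.33)
Fill: take G (4 @ 57) → take F (25 @ 221) → take A (39 @ 285) → take 8/17 of D → 46.59; 76/76 used.
3 item(s) taken whole; one partial (take 8/17 of D).

3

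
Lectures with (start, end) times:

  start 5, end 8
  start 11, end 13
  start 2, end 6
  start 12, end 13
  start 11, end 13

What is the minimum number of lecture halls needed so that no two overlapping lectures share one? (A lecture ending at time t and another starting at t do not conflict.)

3

The answer is the maximum number of intervals overlapping at any instant.
Events (time:±→running): 2:+→1 5:+→2 6:-→1 8:-→0 11:+→1 11:+→2 12:+→3 … peak 3.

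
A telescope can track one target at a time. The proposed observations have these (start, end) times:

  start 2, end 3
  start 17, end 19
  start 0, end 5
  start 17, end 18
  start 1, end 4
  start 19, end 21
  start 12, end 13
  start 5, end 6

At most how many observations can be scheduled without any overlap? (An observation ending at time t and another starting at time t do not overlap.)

Sorted by end: (2,3)  (1,4)  (0,5)  (5,6)  (12,13)  (17,18)  (17,19)  (19,21)
take (2,3); take (5,6); take (12,13); take (17,18); skip (17,19); take (19,21).
Selected 5 observations.

5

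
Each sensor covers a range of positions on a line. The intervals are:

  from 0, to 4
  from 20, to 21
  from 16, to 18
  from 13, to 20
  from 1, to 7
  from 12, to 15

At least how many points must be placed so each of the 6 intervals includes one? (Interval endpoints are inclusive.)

By right end: [0,4]  [1,7]  [12,15]  [16,18]  [13,20]  [20,21]
[0,4] uncovered → point at 4; [12,15] uncovered → point at 15; [16,18] uncovered → point at 18; [20,21] uncovered → point at 21.
Points: 4, 15, 18, 21 (4 total).

4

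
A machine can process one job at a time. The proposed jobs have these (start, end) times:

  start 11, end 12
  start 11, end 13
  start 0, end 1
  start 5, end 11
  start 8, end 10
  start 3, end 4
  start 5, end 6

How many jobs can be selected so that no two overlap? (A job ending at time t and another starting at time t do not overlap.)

5

Sort by end time and greedily take each interval whose start is ≥ the last chosen end.
By end time: (0,1), (3,4), (5,6), (8,10), (5,11), (11,12), (11,13).
Pick (0,1); next start ≥ 1 → (3,4); next start ≥ 4 → (5,6); next start ≥ 6 → (8,10); next start ≥ 10 → (11,12).
Selected 5 jobs.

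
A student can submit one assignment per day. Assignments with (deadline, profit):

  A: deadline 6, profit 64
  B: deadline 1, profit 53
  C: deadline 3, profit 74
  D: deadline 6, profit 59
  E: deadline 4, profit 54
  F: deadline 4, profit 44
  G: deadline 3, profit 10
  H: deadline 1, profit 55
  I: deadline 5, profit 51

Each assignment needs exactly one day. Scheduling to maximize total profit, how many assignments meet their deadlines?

Profit order: C=74 A=64 D=59 H=55 E=54 B=53 I=51 F=44 G=10
Assign: C→slot 3, A→slot 6, D→slot 5, H→slot 1, E→slot 4, B skipped, I→slot 2, F skipped, G skipped.
Slots: [1:H] [2:I] [3:C] [4:E] [5:D] [6:A]
6 of 9 scheduled.

6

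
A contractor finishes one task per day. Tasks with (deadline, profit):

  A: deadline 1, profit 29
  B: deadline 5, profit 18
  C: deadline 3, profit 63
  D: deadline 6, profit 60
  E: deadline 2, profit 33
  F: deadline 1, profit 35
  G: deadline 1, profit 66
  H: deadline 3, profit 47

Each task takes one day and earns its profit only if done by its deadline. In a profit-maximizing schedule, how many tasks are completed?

5

Profit order: G=66 C=63 D=60 H=47 F=35 E=33 A=29 B=18
Assign: G→slot 1, C→slot 3, D→slot 6, H→slot 2, F skipped, E skipped, A skipped, B→slot 5.
Slots: [1:G] [2:H] [3:C] [5:B] [6:D]
5 of 8 scheduled.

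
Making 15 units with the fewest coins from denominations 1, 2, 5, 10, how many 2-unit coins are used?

0

Use the largest denomination that fits, subtract, and repeat.
15 − 1×10→5 − 1×5→0
Count of 2: 0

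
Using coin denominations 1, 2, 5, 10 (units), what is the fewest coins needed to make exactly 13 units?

Use the largest denomination that fits, subtract, and repeat.
13 = 1×10 + 1×2 + 1×1
Total coins = 1 + 1 + 1 = 3

3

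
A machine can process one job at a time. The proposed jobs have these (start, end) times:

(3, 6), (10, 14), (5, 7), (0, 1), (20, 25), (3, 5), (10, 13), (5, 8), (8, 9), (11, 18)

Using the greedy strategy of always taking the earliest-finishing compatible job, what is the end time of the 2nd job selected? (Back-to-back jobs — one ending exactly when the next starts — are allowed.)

5

Sorted by end: (0,1)  (3,5)  (3,6)  (5,7)  (5,8)  (8,9)  (10,13)  (10,14)  (11,18)  (20,25)
take (0,1); take (3,5); skip (3,6); take (5,7); take (8,9); take (10,13); take (20,25).
Selected: (0,1) (3,5) (5,7) (8,9) (10,13) (20,25)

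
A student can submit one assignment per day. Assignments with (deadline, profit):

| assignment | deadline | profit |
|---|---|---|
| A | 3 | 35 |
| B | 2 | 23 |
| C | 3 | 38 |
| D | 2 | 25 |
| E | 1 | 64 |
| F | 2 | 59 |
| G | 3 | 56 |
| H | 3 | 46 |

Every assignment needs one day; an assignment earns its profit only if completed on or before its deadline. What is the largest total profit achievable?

179

Take jobs in profit order; each goes to the latest open slot no later than its deadline.
By profit: E(d1,64), F(d2,59), G(d3,56), H(d3,46), C(d3,38), A(d3,35), D(d2,25), B(d2,23)
E→slot 1; F→slot 2; G→slot 3; H skipped; C skipped; A skipped; D skipped; B skipped.
Profit = 64 + 59 + 56 = 179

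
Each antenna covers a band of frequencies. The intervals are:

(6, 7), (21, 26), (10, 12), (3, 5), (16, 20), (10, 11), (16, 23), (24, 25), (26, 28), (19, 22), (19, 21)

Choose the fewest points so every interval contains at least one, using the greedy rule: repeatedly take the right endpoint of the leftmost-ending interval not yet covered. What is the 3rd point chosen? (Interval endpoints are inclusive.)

11

Process intervals by earliest right end; each time one isn't hit yet, stab at its right endpoint.
By right end: [3,5]  [6,7]  [10,11]  [10,12]  [16,20]  [19,21]  [19,22]  [16,23]  [24,25]  [21,26]  [26,28]
[3,5] uncovered → point at 5; [6,7] uncovered → point at 7; [10,11] uncovered → point at 11; [16,20] uncovered → point at 20; [24,25] uncovered → point at 25; [26,28] uncovered → point at 28.
Points: 5, 7, 11, 20, 25, 28 (6 total).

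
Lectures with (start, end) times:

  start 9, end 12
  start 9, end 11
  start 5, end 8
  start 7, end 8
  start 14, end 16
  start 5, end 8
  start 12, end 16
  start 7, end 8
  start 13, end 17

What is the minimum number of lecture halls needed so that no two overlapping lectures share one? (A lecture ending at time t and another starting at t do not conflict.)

4

Count concurrent intervals with a sweep; the peak is the room count.
Events (time:±→running): 5:+→1 5:+→2 7:+→3 7:+→4 … peak 4.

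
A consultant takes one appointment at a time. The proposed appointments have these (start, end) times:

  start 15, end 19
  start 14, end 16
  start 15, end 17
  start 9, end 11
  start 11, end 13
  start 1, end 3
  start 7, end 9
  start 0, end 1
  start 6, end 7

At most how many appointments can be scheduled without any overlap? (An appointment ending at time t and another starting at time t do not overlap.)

7

Sorted by end: (0,1)  (1,3)  (6,7)  (7,9)  (9,11)  (11,13)  (14,16)  (15,17)  (15,19)
take (0,1); take (1,3); take (6,7); take (7,9); take (9,11); take (11,13); take (14,16); skip (15,19).
Selected 7 appointments.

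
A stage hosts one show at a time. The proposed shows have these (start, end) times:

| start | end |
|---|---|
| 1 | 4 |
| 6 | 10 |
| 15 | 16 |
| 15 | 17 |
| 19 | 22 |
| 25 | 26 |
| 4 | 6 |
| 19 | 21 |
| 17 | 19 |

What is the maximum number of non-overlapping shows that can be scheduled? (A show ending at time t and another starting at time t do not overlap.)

7

Greedy by earliest finish: after sorting by end time, pick each interval compatible with the last pick.
By end time: (1,4), (4,6), (6,10), (15,16), (15,17), (17,19), (19,21), (19,22), (25,26).
Pick (1,4); next start ≥ 4 → (4,6); next start ≥ 6 → (6,10); next start ≥ 10 → (15,16); next start ≥ 16 → (17,19); next start ≥ 19 → (19,21); next start ≥ 21 → (25,26).
Selected 7 shows.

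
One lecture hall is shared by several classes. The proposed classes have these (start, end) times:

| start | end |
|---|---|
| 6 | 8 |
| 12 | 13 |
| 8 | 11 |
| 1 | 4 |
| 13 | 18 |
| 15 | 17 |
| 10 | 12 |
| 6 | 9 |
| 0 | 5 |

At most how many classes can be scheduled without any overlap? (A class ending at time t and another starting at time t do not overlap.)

5

Order by finish time; keep every interval that doesn't clash with the previous kept one.
Sorted by end: (1,4)  (0,5)  (6,8)  (6,9)  (8,11)  (10,12)  (12,13)  (15,17)  (13,18)
take (1,4); skip (0,5); take (6,8); take (8,11); take (12,13); take (15,17); skip (13,18).
Selected 5 classes.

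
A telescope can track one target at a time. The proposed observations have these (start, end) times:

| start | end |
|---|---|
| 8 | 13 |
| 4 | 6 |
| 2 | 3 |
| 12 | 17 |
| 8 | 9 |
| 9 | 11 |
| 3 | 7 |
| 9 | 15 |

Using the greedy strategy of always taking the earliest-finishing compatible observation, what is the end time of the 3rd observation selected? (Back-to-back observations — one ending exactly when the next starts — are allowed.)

9

Sort by end time and greedily take each interval whose start is ≥ the last chosen end.
Sorted by end: (2,3)  (4,6)  (3,7)  (8,9)  (9,11)  (8,13)  (9,15)  (12,17)
take (2,3); take (4,6); skip (3,7); take (8,9); take (9,11); skip (8,13); take (12,17).
Selected: (2,3) (4,6) (8,9) (9,11) (12,17)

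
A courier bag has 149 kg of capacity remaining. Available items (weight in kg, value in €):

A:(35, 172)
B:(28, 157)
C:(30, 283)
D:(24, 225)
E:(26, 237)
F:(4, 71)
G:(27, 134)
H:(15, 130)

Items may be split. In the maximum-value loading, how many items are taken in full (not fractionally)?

6

Sort by value per unit weight and fill in that order.
Order: F (71/4=17.75) > C (283/30=9.43) > D (225/24=9.38) > E (237/26=9.12) > H (130/15=8.67) > B (157/28=5.61) > G (134/27=4.96) > A (172/35=4.91)
Fill: take F (4 @ 71) → take C (30 @ 283) → take D (24 @ 225) → take E (26 @ 237) → take H (15 @ 130) → take B (28 @ 157) → take 22/27 of G → 109.19; 149/149 used.
6 item(s) taken whole; one partial (take 22/27 of G).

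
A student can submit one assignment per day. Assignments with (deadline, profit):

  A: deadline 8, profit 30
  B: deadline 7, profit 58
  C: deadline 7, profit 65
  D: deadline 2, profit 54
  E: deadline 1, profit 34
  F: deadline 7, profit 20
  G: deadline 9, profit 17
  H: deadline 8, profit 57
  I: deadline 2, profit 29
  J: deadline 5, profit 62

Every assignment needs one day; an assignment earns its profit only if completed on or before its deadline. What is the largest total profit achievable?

397

Sort by profit descending; place each in the latest free slot ≤ its deadline.
By profit: C(d7,65), J(d5,62), B(d7,58), H(d8,57), D(d2,54), E(d1,34), A(d8,30), I(d2,29), F(d7,20), G(d9,17)
C→slot 7; J→slot 5; B→slot 6; H→slot 8; D→slot 2; E→slot 1; A→slot 4; I skipped; F→slot 3; G→slot 9.
Profit = 34 + 54 + 20 + 30 + 62 + 58 + 65 + 57 + 17 = 397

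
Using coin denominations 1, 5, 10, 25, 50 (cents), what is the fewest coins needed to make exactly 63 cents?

Use the largest denomination that fits, subtract, and repeat.
63 = 1×50 + 1×10 + 3×1
Total coins = 1 + 1 + 3 = 5

5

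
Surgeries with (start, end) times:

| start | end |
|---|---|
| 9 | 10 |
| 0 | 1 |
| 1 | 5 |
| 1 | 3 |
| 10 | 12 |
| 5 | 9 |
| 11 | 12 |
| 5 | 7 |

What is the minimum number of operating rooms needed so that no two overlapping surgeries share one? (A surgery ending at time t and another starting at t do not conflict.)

2

Events (time:±→running): 0:+→1 1:-→0 1:+→1 1:+→2 … peak 2.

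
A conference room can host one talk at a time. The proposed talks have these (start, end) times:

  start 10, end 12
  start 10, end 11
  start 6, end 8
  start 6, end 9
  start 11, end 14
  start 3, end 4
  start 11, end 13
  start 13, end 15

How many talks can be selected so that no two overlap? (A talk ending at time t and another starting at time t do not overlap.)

5

Greedy by earliest finish: after sorting by end time, pick each interval compatible with the last pick.
Sorted by end: (3,4)  (6,8)  (6,9)  (10,11)  (10,12)  (11,13)  (11,14)  (13,15)
take (3,4); take (6,8); skip (6,9); take (10,11); take (11,13); take (13,15).
Selected 5 talks.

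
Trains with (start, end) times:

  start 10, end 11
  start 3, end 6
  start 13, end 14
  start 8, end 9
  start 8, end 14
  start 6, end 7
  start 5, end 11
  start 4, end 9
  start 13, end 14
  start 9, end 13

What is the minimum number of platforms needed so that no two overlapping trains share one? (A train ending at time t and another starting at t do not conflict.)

4

Events (time:±→running): 3:+→1 4:+→2 5:+→3 6:-→2 6:+→3 7:-→2 8:+→3 8:+→4 … peak 4.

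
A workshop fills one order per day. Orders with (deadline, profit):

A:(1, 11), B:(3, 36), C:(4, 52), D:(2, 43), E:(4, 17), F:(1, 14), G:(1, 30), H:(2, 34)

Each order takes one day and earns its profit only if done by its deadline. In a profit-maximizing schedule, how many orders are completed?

Profit order: C=52 D=43 B=36 H=34 G=30 E=17 F=14 A=11
Assign: C→slot 4, D→slot 2, B→slot 3, H→slot 1, G skipped, E skipped, F skipped, A skipped.
Slots: [1:H] [2:D] [3:B] [4:C]
4 of 8 scheduled.

4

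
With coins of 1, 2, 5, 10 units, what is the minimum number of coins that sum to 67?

8

Use the largest denomination that fits, subtract, and repeat.
67 − 6×10→7 − 1×5→2 − 1×2→0
Total coins = 6 + 1 + 1 = 8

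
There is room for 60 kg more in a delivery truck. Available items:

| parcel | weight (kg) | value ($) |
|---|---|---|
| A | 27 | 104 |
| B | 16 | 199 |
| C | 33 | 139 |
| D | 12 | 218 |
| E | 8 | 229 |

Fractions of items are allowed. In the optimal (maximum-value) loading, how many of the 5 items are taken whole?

3

Order: E (229/8=28.62) > D (218/12=18.17) > B (199/16=12.44) > C (139/33=4.21) > A (104/27=3.85)
Fill: take E (8 @ 229) → take D (12 @ 218) → take B (16 @ 199) → take 24/33 of C → 101.09; 60/60 used.
3 item(s) taken whole; one partial (take 24/33 of C).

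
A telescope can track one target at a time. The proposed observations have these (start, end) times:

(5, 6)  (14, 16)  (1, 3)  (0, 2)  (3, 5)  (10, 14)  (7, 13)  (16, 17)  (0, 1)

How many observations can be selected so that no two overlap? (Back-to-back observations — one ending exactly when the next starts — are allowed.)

Sorted by end: (0,1)  (0,2)  (1,3)  (3,5)  (5,6)  (7,13)  (10,14)  (14,16)  (16,17)
take (0,1); take (1,3); take (3,5); take (5,6); take (7,13); take (14,16); take (16,17).
Selected 7 observations.

7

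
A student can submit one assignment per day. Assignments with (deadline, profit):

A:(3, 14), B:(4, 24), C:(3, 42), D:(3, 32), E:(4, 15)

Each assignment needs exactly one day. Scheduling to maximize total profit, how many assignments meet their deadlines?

4

Take jobs in profit order; each goes to the latest open slot no later than its deadline.
Profit order: C=42 D=32 B=24 E=15 A=14
Assign: C→slot 3, D→slot 2, B→slot 4, E→slot 1, A skipped.
Slots: [1:E] [2:D] [3:C] [4:B]
4 of 5 scheduled.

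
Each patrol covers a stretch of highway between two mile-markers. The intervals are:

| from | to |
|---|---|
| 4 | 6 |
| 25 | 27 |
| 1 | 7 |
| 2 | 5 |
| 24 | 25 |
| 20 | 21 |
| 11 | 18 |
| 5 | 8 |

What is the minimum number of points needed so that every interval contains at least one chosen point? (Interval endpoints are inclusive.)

4

Sort by right endpoint; whenever an interval is uncovered, place a point at its right end.
By right end: [2,5]  [4,6]  [1,7]  [5,8]  [11,18]  [20,21]  [24,25]  [25,27]
[2,5] uncovered → point at 5; [11,18] uncovered → point at 18; [20,21] uncovered → point at 21; [24,25] uncovered → point at 25.
Points: 5, 18, 21, 25 (4 total).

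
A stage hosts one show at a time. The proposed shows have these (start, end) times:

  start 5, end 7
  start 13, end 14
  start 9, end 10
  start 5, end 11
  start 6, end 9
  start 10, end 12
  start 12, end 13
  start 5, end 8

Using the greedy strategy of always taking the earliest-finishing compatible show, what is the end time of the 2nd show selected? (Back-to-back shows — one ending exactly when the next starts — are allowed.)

Sort by end time and greedily take each interval whose start is ≥ the last chosen end.
Sorted by end: (5,7)  (5,8)  (6,9)  (9,10)  (5,11)  (10,12)  (12,13)  (13,14)
take (5,7); take (9,10); take (10,12); take (12,13); take (13,14).
Selected: (5,7) (9,10) (10,12) (12,13) (13,14)

10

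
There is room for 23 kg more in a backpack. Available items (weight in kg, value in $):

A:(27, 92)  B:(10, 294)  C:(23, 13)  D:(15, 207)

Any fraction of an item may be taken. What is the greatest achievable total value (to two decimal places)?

Order: B (294/10=29.40) > D (207/15=13.80) > A (92/27=3.41) > C (13/23=0.57)
Fill: take B (10 @ 294) → take 13/15 of D → 179.40; 23/23 used.
Total value = 473.40

473.40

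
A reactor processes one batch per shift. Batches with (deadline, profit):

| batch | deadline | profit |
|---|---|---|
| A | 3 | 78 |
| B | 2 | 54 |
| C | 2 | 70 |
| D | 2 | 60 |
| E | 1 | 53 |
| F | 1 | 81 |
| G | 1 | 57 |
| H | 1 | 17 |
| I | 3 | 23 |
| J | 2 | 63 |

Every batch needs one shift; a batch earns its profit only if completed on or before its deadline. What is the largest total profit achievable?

229

Take jobs in profit order; each goes to the latest open slot no later than its deadline.
By profit: F(d1,81), A(d3,78), C(d2,70), J(d2,63), D(d2,60), G(d1,57), B(d2,54), E(d1,53), I(d3,23), H(d1,17)
F→slot 1; A→slot 3; C→slot 2; J skipped; D skipped; G skipped; B skipped; E skipped; I skipped; H skipped.
Profit = 81 + 70 + 78 = 229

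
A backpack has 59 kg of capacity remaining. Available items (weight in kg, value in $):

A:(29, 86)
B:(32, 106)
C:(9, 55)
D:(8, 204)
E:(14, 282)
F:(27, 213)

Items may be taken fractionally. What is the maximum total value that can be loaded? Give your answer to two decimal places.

757.31

Greedy by value/weight ratio, highest first.
Ratios (sorted): D 25.50, E 20.14, F 7.89, C 6.11, B 3.31, A 2.97
take D (8 @ 204); take E (14 @ 282); take F (27 @ 213); take C (9 @ 55); take 1/32 of B → 3.31. Capacity used 59/59.
Total value = 757.31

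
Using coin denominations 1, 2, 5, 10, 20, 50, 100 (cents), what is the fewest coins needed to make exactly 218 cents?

Use the largest denomination that fits, subtract, and repeat.
218 − 2×100→18 − 1×10→8 − 1×5→3 − 1×2→1 − 1×1→0
Total coins = 2 + 1 + 1 + 1 + 1 = 6

6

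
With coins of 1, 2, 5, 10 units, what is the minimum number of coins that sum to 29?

5

29 − 2×10→9 − 1×5→4 − 2×2→0
Total coins = 2 + 1 + 2 = 5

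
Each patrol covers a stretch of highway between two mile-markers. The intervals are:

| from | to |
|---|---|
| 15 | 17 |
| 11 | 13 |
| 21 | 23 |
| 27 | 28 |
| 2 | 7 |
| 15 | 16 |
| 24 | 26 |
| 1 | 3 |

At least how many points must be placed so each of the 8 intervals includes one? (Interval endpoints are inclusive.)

Sorted: [1,3] [2,7] [11,13] [15,16] [15,17] [21,23] [24,26] [27,28]
{[1,3],[2,7]} hit by 3; {[11,13]} hit by 13; {[15,16],[15,17]} hit by 16; {[21,23]} hit by 23; {[24,26]} hit by 26; {[27,28]} hit by 28.
Points: 3, 13, 16, 23, 26, 28 (6 total).

6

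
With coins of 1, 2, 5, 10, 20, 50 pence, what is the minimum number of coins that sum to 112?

4

112 − 2×50→12 − 1×10→2 − 1×2→0
Total coins = 2 + 1 + 1 = 4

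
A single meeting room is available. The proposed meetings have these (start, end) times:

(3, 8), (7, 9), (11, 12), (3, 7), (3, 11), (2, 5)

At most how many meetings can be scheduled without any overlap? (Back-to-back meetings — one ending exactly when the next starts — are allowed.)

3

Sort by end time and greedily take each interval whose start is ≥ the last chosen end.
Sorted by end: (2,5)  (3,7)  (3,8)  (7,9)  (3,11)  (11,12)
take (2,5); skip (3,7); skip (3,8); take (7,9); take (11,12).
Selected 3 meetings.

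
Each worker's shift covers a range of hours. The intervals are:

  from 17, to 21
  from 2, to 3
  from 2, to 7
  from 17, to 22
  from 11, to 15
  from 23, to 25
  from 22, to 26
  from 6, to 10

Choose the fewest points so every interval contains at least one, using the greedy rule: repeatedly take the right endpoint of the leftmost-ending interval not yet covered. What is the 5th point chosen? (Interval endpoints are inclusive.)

25

Sort by right endpoint; whenever an interval is uncovered, place a point at its right end.
By right end: [2,3]  [2,7]  [6,10]  [11,15]  [17,21]  [17,22]  [23,25]  [22,26]
[2,3] uncovered → point at 3; [6,10] uncovered → point at 10; [11,15] uncovered → point at 15; [17,21] uncovered → point at 21; [23,25] uncovered → point at 25.
Points: 3, 10, 15, 21, 25 (5 total).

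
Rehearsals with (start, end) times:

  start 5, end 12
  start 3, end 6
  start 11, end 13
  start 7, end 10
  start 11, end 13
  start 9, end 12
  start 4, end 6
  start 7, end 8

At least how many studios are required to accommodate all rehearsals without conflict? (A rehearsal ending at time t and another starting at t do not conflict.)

4

The answer is the maximum number of intervals overlapping at any instant.
starts: [3, 4, 5, 7, 7, 9, 11, 11]
ends:   [6, 6, 8, 10, 12, 12, 13, 13]
s3→1 s4→2 s5→3 e6→2 e6→1 s7→2 s7→3 e8→2 s9→3 e10→2 s11→3 s11→4  — peak 4.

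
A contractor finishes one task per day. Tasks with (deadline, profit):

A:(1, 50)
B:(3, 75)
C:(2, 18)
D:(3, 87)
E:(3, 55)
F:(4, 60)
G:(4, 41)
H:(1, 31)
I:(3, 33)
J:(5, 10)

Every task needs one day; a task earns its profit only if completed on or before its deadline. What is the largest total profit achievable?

287

Profit order: D=87 B=75 F=60 E=55 A=50 G=41 I=33 H=31 C=18 J=10
Assign: D→slot 3, B→slot 2, F→slot 4, E→slot 1, A skipped, G skipped, I skipped, H skipped, C skipped, J→slot 5.
Slots: [1:E] [2:B] [3:D] [4:F] [5:J]
Profit = 55 + 75 + 87 + 60 + 10 = 287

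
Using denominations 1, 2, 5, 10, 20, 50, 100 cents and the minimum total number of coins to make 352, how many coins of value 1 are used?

Greedy: take as many of the largest coin as possible, then repeat with the remainder.
352 = 3×100 + 1×50 + 1×2
Count of 1: 0

0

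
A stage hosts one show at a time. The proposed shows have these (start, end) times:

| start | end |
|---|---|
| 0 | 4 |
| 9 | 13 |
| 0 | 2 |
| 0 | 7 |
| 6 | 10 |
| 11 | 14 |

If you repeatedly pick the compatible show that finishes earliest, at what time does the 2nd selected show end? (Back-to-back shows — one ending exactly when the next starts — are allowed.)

Sort by end time and greedily take each interval whose start is ≥ the last chosen end.
Sorted by end: (0,2)  (0,4)  (0,7)  (6,10)  (9,13)  (11,14)
take (0,2); take (6,10); take (11,14).
Selected: (0,2) (6,10) (11,14)

10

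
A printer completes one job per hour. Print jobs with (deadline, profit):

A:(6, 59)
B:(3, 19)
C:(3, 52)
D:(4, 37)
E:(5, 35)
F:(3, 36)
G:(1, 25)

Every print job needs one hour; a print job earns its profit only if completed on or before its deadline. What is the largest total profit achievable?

244

Take jobs in profit order; each goes to the latest open slot no later than its deadline.
Profit order: A=59 C=52 D=37 F=36 E=35 G=25 B=19
Assign: A→slot 6, C→slot 3, D→slot 4, F→slot 2, E→slot 5, G→slot 1, B skipped.
Slots: [1:G] [2:F] [3:C] [4:D] [5:E] [6:A]
Profit = 25 + 36 + 52 + 37 + 35 + 59 = 244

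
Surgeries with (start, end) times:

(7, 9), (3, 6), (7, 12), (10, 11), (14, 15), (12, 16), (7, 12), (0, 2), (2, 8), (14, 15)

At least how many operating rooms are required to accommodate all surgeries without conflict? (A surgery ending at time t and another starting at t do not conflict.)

starts: [0, 2, 3, 7, 7, 7, 10, 12, 14, 14]
ends:   [2, 6, 8, 9, 11, 12, 12, 15, 15, 16]
s0→1 e2→0 s2→1 s3→2 e6→1 s7→2 s7→3 s7→4  — peak 4.

4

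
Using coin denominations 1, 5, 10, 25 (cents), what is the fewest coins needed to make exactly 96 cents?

Use the largest denomination that fits, subtract, and repeat.
96 − 3×25→21 − 2×10→1 − 1×1→0
Total coins = 3 + 2 + 1 = 6

6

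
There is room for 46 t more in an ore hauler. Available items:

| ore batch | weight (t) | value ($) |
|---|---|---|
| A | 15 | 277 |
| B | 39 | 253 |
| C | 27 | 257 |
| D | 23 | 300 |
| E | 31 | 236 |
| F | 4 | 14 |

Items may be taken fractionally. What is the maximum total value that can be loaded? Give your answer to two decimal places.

653.15

Sort by value per unit weight and fill in that order.
Order: A (277/15=18.47) > D (300/23=13.04) > C (257/27=9.52) > E (236/31=7.61) > B (253/39=6.49) > F (14/4=3.50)
Fill: take A (15 @ 277) → take D (23 @ 300) → take 8/27 of C → 76.15; 46/46 used.
Total value = 653.15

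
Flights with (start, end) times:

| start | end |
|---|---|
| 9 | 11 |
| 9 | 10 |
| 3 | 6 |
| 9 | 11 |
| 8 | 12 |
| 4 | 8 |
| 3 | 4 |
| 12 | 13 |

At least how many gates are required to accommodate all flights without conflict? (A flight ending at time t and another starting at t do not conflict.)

Count concurrent intervals with a sweep; the peak is the room count.
Events (time:±→running): 3:+→1 3:+→2 4:-→1 4:+→2 6:-→1 8:-→0 8:+→1 9:+→2 9:+→3 9:+→4 … peak 4.

4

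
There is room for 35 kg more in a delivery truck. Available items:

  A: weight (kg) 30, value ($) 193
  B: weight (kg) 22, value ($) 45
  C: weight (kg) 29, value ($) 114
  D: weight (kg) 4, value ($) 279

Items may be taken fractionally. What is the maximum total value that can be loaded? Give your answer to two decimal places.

475.93

Sort by value per unit weight and fill in that order.
Order: D (279/4=69.75) > A (193/30=6.43) > C (114/29=3.93) > B (45/22=2.05)
Fill: take D (4 @ 279) → take A (30 @ 193) → take 1/29 of C → 3.93; 35/35 used.
Total value = 475.93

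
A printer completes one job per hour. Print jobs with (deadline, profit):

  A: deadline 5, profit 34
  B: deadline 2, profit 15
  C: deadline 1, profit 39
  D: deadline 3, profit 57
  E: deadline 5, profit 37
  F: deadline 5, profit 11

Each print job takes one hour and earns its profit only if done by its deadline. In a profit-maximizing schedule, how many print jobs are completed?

5

Take jobs in profit order; each goes to the latest open slot no later than its deadline.
Profit order: D=57 C=39 E=37 A=34 B=15 F=11
Assign: D→slot 3, C→slot 1, E→slot 5, A→slot 4, B→slot 2, F skipped.
Slots: [1:C] [2:B] [3:D] [4:A] [5:E]
5 of 6 scheduled.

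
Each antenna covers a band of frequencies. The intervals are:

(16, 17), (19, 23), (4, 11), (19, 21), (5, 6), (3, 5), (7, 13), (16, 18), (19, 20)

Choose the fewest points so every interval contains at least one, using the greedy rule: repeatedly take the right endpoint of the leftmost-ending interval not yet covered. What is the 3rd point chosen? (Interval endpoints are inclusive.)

17

Sort by right endpoint; whenever an interval is uncovered, place a point at its right end.
By right end: [3,5]  [5,6]  [4,11]  [7,13]  [16,17]  [16,18]  [19,20]  [19,21]  [19,23]
[3,5] uncovered → point at 5; [7,13] uncovered → point at 13; [16,17] uncovered → point at 17; [19,20] uncovered → point at 20.
Points: 5, 13, 17, 20 (4 total).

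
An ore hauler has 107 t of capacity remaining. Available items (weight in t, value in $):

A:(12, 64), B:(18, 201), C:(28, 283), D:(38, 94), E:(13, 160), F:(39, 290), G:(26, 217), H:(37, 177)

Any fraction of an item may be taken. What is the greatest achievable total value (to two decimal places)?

Order: E (160/13=12.31) > B (201/18=11.17) > C (283/28=10.11) > G (217/26=8.35) > F (290/39=7.44) > A (64/12=5.33) > H (177/37=4.78) > D (94/38=2.47)
Fill: take E (13 @ 160) → take B (18 @ 201) → take C (28 @ 283) → take G (26 @ 217) → take 22/39 of F → 163.59; 107/107 used.
Total value = 1024.59

1024.59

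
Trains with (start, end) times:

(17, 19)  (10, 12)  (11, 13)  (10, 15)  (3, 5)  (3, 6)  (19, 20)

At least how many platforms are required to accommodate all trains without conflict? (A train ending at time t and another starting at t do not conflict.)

Count concurrent intervals with a sweep; the peak is the room count.
Events (time:±→running): 3:+→1 3:+→2 5:-→1 6:-→0 10:+→1 10:+→2 11:+→3 … peak 3.

3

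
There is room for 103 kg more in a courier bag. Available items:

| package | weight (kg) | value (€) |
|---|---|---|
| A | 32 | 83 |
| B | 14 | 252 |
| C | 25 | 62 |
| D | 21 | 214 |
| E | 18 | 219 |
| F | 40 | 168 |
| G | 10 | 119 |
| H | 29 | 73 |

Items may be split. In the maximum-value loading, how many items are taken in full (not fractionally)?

Ratios (sorted): B 18.00, E 12.17, G 11.90, D 10.19, F 4.20, A 2.59, H 2.52, C 2.48
take B (14 @ 252); take E (18 @ 219); take G (10 @ 119); take D (21 @ 214); take F (40 @ 168). Capacity used 103/103.
5 item(s) taken whole.

5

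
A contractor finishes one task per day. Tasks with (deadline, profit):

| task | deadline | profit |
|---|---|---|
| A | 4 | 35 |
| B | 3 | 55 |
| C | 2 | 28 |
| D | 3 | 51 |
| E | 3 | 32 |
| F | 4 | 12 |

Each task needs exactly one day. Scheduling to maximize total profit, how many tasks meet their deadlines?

4

Sort by profit descending; place each in the latest free slot ≤ its deadline.
Profit order: B=55 D=51 A=35 E=32 C=28 F=12
Assign: B→slot 3, D→slot 2, A→slot 4, E→slot 1, C skipped, F skipped.
Slots: [1:E] [2:D] [3:B] [4:A]
4 of 6 scheduled.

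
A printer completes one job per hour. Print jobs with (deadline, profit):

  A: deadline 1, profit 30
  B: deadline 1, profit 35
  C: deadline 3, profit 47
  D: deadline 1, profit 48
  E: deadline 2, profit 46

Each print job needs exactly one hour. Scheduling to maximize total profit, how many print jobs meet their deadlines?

Sort by profit descending; place each in the latest free slot ≤ its deadline.
Profit order: D=48 C=47 E=46 B=35 A=30
Assign: D→slot 1, C→slot 3, E→slot 2, B skipped, A skipped.
Slots: [1:D] [2:E] [3:C]
3 of 5 scheduled.

3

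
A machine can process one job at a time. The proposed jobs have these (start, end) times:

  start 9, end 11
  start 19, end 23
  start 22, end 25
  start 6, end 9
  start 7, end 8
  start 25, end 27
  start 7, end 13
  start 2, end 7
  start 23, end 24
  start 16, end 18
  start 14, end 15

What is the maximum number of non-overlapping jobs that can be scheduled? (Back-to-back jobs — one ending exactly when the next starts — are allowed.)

By end time: (2,7), (7,8), (6,9), (9,11), (7,13), (14,15), (16,18), (19,23), (23,24), (22,25), (25,27).
Pick (2,7); next start ≥ 7 → (7,8); next start ≥ 8 → (9,11); next start ≥ 11 → (14,15); next start ≥ 15 → (16,18); next start ≥ 18 → (19,23); next start ≥ 23 → (23,24); next start ≥ 24 → (25,27).
Selected 8 jobs.

8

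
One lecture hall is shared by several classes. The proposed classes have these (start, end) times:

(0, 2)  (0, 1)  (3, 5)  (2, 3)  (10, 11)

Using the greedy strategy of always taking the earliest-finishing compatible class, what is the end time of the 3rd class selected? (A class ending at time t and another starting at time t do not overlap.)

5

Order by finish time; keep every interval that doesn't clash with the previous kept one.
By end time: (0,1), (0,2), (2,3), (3,5), (10,11).
Pick (0,1); next start ≥ 1 → (2,3); next start ≥ 3 → (3,5); next start ≥ 5 → (10,11).
Selected: (0,1) (2,3) (3,5) (10,11)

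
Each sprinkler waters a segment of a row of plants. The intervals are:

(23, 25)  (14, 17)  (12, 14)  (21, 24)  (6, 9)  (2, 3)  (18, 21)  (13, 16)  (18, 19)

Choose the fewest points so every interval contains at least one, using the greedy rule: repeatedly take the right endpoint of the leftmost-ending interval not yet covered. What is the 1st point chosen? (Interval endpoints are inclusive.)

Sorted: [2,3] [6,9] [12,14] [13,16] [14,17] [18,19] [18,21] [21,24] [23,25]
{[2,3]} hit by 3; {[6,9]} hit by 9; {[12,14],[13,16],[14,17]} hit by 14; {[18,19],[18,21]} hit by 19; {[21,24],[23,25]} hit by 24.
Points: 3, 9, 14, 19, 24 (5 total).

3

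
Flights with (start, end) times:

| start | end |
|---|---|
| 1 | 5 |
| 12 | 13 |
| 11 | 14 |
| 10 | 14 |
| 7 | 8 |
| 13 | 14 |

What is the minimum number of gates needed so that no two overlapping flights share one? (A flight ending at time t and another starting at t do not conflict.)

3

Events (time:±→running): 1:+→1 5:-→0 7:+→1 8:-→0 10:+→1 11:+→2 12:+→3 … peak 3.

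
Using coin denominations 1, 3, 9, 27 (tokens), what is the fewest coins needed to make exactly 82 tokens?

82 − 3×27→1 − 1×1→0
Total coins = 3 + 1 = 4

4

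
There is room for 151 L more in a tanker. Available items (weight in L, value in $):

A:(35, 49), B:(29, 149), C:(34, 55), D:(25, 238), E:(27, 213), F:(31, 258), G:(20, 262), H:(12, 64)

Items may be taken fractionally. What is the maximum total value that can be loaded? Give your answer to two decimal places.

1195.32

Greedy by value/weight ratio, highest first.
Order: G (262/20=13.10) > D (238/25=9.52) > F (258/31=8.32) > E (213/27=7.89) > H (64/12=5.33) > B (149/29=5.14) > C (55/34=1.62) > A (49/35=1.40)
Fill: take G (20 @ 262) → take D (25 @ 238) → take F (31 @ 258) → take E (27 @ 213) → take H (12 @ 64) → take B (29 @ 149) → take 7/34 of C → 11.32; 151/151 used.
Total value = 1195.32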